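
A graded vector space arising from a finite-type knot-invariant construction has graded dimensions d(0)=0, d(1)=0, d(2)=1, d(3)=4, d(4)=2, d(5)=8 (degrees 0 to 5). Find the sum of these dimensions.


Total dimension = d(0) + d(1) + ... + d(5)
= 0 + 0 + 1 + 4 + 2 + 8
= 15

15


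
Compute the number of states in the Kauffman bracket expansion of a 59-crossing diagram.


Each crossing contributes 2 choices (A-smoothing or B-smoothing).
Total states = 2^59 = 576460752303423488

576460752303423488


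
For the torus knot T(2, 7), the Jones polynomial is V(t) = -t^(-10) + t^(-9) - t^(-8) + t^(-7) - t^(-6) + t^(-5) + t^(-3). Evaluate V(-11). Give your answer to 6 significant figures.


Substituting t = -11 into V(t) = -t^(-10) + t^(-9) - t^(-8) + t^(-7) - t^(-6) + t^(-5) + t^(-3):
  (-)t^(-10) = -3.85543e-11
  (+)t^(-9) = -4.24098e-10
  (-)t^(-8) = -4.66507e-09
  (+)t^(-7) = -5.13158e-08
  (-)t^(-6) = -5.64474e-07
  (+)t^(-5) = -6.20921e-06
  (+)t^(-3) = -0.000751315
Sum = (-3.85543e-11) + (-4.24098e-10) + (-4.66507e-09) + (-5.13158e-08) + (-5.64474e-07) + (-6.20921e-06) + (-0.000751315)
= -0.0007581449316
Rounded to 6 significant figures: -0.000758145

-0.000758145


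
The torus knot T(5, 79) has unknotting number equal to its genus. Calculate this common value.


For a torus knot T(p,q), both the unknotting number and genus equal (p-1)(q-1)/2.
= (5-1)(79-1)/2
= 4*78/2
= 312/2 = 156

156


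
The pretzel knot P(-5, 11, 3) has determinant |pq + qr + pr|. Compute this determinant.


Step 1: Compute pq + qr + pr.
pq = (-5)*11 = -55
qr = 11*3 = 33
pr = (-5)*3 = -15
pq + qr + pr = -55 + 33 + (-15) = -37
Step 2: Take absolute value.
det(P(-5,11,3)) = |-37| = 37

37


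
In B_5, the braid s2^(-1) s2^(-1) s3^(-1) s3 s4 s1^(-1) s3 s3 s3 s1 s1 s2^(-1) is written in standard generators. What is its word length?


The word length counts the number of generators (including inverses).
Listing each generator: s2^(-1), s2^(-1), s3^(-1), s3, s4, s1^(-1), s3, s3, s3, s1, s1, s2^(-1)
There are 12 generators in this braid word.

12


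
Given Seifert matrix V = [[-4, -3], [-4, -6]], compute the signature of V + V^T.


Step 1: V + V^T = [[-8, -7], [-7, -12]]
Step 2: trace = -20, det = 47
Step 3: Discriminant = (-20)^2 - 4*47 = 212
Step 4: Eigenvalues: -2.71989, -17.2801
Step 5: Signature = (# positive eigenvalues) - (# negative eigenvalues) = -2

-2


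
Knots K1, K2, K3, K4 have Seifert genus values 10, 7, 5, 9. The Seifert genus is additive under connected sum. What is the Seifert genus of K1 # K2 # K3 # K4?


The Seifert genus is additive under connected sum.
Seifert genus(K1 # K2 # K3 # K4) = (10) + (7) + (5) + (9)
= 31

31


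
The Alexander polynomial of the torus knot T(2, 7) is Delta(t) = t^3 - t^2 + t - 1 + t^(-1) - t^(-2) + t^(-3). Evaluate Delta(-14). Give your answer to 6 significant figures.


Substituting t = -14 into Delta(t) = t^3 - t^2 + t - 1 + t^(-1) - t^(-2) + t^(-3):
Term values: (-2744) + (-196) + (-14) + (-1) + (-0.0714286) + (-0.00510204) + (-0.000364431)
Sum = -2955.076895
Rounded to 6 significant figures: -2955.08

-2955.08


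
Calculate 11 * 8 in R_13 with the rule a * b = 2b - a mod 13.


11 * 8 = 2*8 - 11 mod 13
= 16 - 11 mod 13
= 5 mod 13 = 5

5


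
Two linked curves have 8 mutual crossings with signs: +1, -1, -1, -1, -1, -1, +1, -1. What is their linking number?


Step 1: Count positive crossings: 2
Step 2: Count negative crossings: 6
Step 3: Sum of signs = 2 - 6 = -4
Step 4: Linking number = sum/2 = -4/2 = -2

-2


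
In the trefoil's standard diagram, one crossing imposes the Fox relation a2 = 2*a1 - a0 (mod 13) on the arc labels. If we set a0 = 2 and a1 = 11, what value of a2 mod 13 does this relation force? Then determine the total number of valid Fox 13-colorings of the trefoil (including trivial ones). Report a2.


Step 1: Apply the given crossing relation 2*a1 - a0 - a2 = 0 (mod 13).
  a2 = 2*a1 - a0 mod 13
  a2 = 2*11 - 2 mod 13
  a2 = 22 - 2 mod 13
  a2 = 20 mod 13 = 7
Step 2: The trefoil has determinant 3.
  Number of Fox p-colorings (p prime) is p^2 if p = 3, else p.
  Since 13 does not divide 3, only trivial (constant) colorings exist.
  (So the trial a0 = 2, a1 = 11 with a0 != a1 does NOT extend to a valid coloring of the whole trefoil: the other two crossing relations require 3*(a1 - a0) = 0 (mod 13), which fails.)
  Total colorings = 13
Step 3: a2 = 7, total Fox 13-colorings = 13

7


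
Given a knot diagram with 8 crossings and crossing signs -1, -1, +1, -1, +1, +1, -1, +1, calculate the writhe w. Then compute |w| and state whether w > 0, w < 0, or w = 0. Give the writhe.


Step 1: Count positive crossings (+1).
Positive crossings: 4
Step 2: Count negative crossings (-1).
Negative crossings: 4
Step 3: Writhe = (positive) - (negative)
w = 4 - 4 = 0
Step 4: |w| = 0, and w is zero

0


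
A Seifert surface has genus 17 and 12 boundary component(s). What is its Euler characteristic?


chi = 2 - 2g - b
= 2 - 2*17 - 12
= 2 - 34 - 12 = -44

-44


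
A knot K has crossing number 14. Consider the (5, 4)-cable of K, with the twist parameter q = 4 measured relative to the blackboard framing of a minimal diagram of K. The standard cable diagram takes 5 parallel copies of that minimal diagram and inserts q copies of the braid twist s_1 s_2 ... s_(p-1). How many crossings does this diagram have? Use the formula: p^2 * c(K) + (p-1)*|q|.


Step 1: Each of the c(K) crossings of the companion diagram becomes p*p = p^2 crossings among the p parallel strands, and each of the |q| twists s_1 s_2 ... s_(p-1) adds (p-1) crossings.
  Crossings = p^2 * c(K) + (p-1)*|q|
Step 2: = 5^2 * 14 + (5-1)*4
Step 3: = 25*14 + 4*4
Step 4: = 350 + 16 = 366

366


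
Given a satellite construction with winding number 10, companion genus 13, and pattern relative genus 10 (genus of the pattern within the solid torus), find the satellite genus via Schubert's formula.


Schubert: g(satellite) = g_rel(pattern) + |winding| * g(companion),
where g_rel(pattern) is the genus of the pattern relative to the solid torus.
= 10 + 10 * 13
= 10 + 130 = 140

140


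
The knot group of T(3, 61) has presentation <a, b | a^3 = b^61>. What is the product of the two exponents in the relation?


The relation is a^3 = b^61.
Product of exponents = 3 * 61
= 183

183


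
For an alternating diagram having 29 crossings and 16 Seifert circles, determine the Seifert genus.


For alternating knots, g = (c - s + 1)/2.
= (29 - 16 + 1)/2
= 14/2 = 7

7


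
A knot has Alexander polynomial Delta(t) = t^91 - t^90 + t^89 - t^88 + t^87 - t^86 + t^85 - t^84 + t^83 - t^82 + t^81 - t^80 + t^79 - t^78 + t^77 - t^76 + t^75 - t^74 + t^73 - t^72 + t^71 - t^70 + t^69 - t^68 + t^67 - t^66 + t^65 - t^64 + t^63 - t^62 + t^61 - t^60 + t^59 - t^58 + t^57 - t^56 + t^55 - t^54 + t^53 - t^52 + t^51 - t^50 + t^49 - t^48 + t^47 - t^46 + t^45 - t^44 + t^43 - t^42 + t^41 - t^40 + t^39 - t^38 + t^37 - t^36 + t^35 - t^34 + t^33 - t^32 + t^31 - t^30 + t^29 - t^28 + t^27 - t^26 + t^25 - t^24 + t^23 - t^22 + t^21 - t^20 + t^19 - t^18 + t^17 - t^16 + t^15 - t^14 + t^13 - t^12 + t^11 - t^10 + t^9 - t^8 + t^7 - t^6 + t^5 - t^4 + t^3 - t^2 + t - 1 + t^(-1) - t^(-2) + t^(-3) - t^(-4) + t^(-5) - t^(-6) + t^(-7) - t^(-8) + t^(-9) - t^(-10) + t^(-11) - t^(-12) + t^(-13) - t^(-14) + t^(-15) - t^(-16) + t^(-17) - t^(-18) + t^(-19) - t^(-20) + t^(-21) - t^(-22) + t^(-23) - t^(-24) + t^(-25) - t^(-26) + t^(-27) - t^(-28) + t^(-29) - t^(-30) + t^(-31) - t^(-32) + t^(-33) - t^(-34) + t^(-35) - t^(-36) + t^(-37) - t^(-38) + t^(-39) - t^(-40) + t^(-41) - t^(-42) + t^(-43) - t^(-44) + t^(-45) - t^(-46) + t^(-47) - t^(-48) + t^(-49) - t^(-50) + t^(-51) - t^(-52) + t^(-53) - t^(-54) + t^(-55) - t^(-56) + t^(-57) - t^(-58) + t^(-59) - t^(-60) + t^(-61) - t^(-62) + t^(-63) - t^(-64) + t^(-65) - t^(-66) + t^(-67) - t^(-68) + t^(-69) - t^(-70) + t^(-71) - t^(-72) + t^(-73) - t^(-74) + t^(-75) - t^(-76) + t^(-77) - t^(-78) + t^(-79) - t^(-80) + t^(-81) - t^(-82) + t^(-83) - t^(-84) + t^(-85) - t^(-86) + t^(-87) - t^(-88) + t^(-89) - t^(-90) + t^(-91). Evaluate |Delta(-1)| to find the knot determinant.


Step 1: The polynomial has 183 terms with alternating signs, exponents from 91 down to -91.
Step 2: Substitute t = -1. The i-th term has coefficient (-1)^i and exponent (m-i),
  so its value is (-1)^i * (-1)^(m-i) = (-1)^m = -1 for every i.
Step 3: All 183 terms equal -1, so Delta(-1) = 183 * (-1) = -183
Step 4: |Delta(-1)| = 183

183


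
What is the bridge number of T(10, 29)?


The bridge number of T(p,q) is min(p,q).
min(10, 29) = 10

10


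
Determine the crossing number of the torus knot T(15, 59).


For a torus knot T(p, q) with gcd(p,q)=1,
the crossing number is min(p*(q-1), q*(p-1)).
p*(q-1) = 15*58 = 870
q*(p-1) = 59*14 = 826
min(870, 826) = 826

826


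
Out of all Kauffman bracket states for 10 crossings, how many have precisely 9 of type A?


We choose which 9 of 10 crossings get A-smoothings.
C(10, 9) = 10! / (9! * 1!)
= 10

10


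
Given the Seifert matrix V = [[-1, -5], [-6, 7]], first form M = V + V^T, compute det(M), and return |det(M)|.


Step 1: Form V + V^T where V = [[-1, -5], [-6, 7]]
  V^T = [[-1, -6], [-5, 7]]
  V + V^T = [[-2, -11], [-11, 14]]
Step 2: det(V + V^T) = (-2)*14 - (-11)*(-11)
  = -28 - 121 = -149
Step 3: Knot determinant = |det(V + V^T)| = |-149| = 149

149


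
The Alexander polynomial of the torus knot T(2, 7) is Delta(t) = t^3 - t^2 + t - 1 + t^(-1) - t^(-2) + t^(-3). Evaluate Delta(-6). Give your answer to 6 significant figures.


Substituting t = -6 into Delta(t) = t^3 - t^2 + t - 1 + t^(-1) - t^(-2) + t^(-3):
Term values: (-216) + (-36) + (-6) + (-1) + (-0.166667) + (-0.0277778) + (-0.00462963)
Sum = -259.1990741
Rounded to 6 significant figures: -259.199

-259.199


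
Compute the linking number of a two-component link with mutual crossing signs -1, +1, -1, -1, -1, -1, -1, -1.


Step 1: Count positive crossings: 1
Step 2: Count negative crossings: 7
Step 3: Sum of signs = 1 - 7 = -6
Step 4: Linking number = sum/2 = -6/2 = -3

-3


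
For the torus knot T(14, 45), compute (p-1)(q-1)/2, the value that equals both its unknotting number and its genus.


For a torus knot T(p,q), both the unknotting number and genus equal (p-1)(q-1)/2.
= (14-1)(45-1)/2
= 13*44/2
= 572/2 = 286

286


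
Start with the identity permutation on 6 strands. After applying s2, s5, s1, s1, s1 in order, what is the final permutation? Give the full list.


Starting with identity [1, 2, 3, 4, 5, 6].
Apply generators in sequence:
  After s2: [1, 3, 2, 4, 5, 6]
  After s5: [1, 3, 2, 4, 6, 5]
  After s1: [3, 1, 2, 4, 6, 5]
  After s1: [1, 3, 2, 4, 6, 5]
  After s1: [3, 1, 2, 4, 6, 5]
Final permutation: [3, 1, 2, 4, 6, 5]

[3, 1, 2, 4, 6, 5]


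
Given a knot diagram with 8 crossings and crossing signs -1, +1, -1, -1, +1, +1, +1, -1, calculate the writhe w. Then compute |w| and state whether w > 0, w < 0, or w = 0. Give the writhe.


Step 1: Count positive crossings (+1).
Positive crossings: 4
Step 2: Count negative crossings (-1).
Negative crossings: 4
Step 3: Writhe = (positive) - (negative)
w = 4 - 4 = 0
Step 4: |w| = 0, and w is zero

0


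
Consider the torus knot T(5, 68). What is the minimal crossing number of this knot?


For a torus knot T(p, q) with gcd(p,q)=1,
the crossing number is min(p*(q-1), q*(p-1)).
p*(q-1) = 5*67 = 335
q*(p-1) = 68*4 = 272
min(335, 272) = 272

272


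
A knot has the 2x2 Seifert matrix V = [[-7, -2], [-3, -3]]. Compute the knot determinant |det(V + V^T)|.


Step 1: Form V + V^T where V = [[-7, -2], [-3, -3]]
  V^T = [[-7, -3], [-2, -3]]
  V + V^T = [[-14, -5], [-5, -6]]
Step 2: det(V + V^T) = (-14)*(-6) - (-5)*(-5)
  = 84 - 25 = 59
Step 3: Knot determinant = |det(V + V^T)| = |59| = 59

59


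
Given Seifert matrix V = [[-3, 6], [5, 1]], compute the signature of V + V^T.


Step 1: V + V^T = [[-6, 11], [11, 2]]
Step 2: trace = -4, det = -133
Step 3: Discriminant = (-4)^2 - 4*(-133) = 548
Step 4: Eigenvalues: 9.7047, -13.7047
Step 5: Signature = (# positive eigenvalues) - (# negative eigenvalues) = 0

0


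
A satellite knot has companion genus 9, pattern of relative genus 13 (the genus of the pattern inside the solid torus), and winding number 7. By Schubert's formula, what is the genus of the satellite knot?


Schubert: g(satellite) = g_rel(pattern) + |winding| * g(companion),
where g_rel(pattern) is the genus of the pattern relative to the solid torus.
= 13 + 7 * 9
= 13 + 63 = 76

76


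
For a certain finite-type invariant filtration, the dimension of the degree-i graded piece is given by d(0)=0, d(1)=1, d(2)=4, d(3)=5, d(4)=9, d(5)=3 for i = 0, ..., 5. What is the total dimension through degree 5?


Total dimension = d(0) + d(1) + ... + d(5)
= 0 + 1 + 4 + 5 + 9 + 3
= 22

22


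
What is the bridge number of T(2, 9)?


The bridge number of T(p,q) is min(p,q).
min(2, 9) = 2

2


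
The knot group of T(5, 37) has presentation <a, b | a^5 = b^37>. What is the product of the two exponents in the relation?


The relation is a^5 = b^37.
Product of exponents = 5 * 37
= 185

185


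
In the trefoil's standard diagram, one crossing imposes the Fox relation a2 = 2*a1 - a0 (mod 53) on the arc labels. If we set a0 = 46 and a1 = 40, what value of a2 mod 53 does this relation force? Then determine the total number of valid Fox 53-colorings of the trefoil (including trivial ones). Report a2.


Step 1: Apply the given crossing relation 2*a1 - a0 - a2 = 0 (mod 53).
  a2 = 2*a1 - a0 mod 53
  a2 = 2*40 - 46 mod 53
  a2 = 80 - 46 mod 53
  a2 = 34 mod 53 = 34
Step 2: The trefoil has determinant 3.
  Number of Fox p-colorings (p prime) is p^2 if p = 3, else p.
  Since 53 does not divide 3, only trivial (constant) colorings exist.
  (So the trial a0 = 46, a1 = 40 with a0 != a1 does NOT extend to a valid coloring of the whole trefoil: the other two crossing relations require 3*(a1 - a0) = 0 (mod 53), which fails.)
  Total colorings = 53
Step 3: a2 = 34, total Fox 53-colorings = 53

34


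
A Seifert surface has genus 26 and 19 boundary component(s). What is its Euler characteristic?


chi = 2 - 2g - b
= 2 - 2*26 - 19
= 2 - 52 - 19 = -69

-69


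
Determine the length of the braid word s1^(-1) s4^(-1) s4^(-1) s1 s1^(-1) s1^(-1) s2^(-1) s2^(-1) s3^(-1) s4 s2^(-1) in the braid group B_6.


The word length counts the number of generators (including inverses).
Listing each generator: s1^(-1), s4^(-1), s4^(-1), s1, s1^(-1), s1^(-1), s2^(-1), s2^(-1), s3^(-1), s4, s2^(-1)
There are 11 generators in this braid word.

11


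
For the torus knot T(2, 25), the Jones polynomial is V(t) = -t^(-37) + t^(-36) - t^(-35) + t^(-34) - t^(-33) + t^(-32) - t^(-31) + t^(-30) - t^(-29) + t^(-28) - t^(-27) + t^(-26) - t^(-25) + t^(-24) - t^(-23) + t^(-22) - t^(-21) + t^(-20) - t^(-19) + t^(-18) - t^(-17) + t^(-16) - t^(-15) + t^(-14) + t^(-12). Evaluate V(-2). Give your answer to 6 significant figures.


Substituting t = -2 into V(t) = -t^(-37) + t^(-36) - t^(-35) + t^(-34) - t^(-33) + t^(-32) - t^(-31) + t^(-30) - t^(-29) + t^(-28) - t^(-27) + t^(-26) - t^(-25) + t^(-24) - t^(-23) + t^(-22) - t^(-21) + t^(-20) - t^(-19) + t^(-18) - t^(-17) + t^(-16) - t^(-15) + t^(-14) + t^(-12):
  (-)t^(-37) = 7.27596e-12
  (+)t^(-36) = 1.45519e-11
  (-)t^(-35) = 2.91038e-11
  (+)t^(-34) = 5.82077e-11
  (-)t^(-33) = 1.16415e-10
  (+)t^(-32) = 2.32831e-10
  (-)t^(-31) = 4.65661e-10
  (+)t^(-30) = 9.31323e-10
  (-)t^(-29) = 1.86265e-09
  (+)t^(-28) = 3.72529e-09
  (-)t^(-27) = 7.45058e-09
  (+)t^(-26) = 1.49012e-08
  (-)t^(-25) = 2.98023e-08
  (+)t^(-24) = 5.96046e-08
  (-)t^(-23) = 1.19209e-07
  (+)t^(-22) = 2.38419e-07
  (-)t^(-21) = 4.76837e-07
  (+)t^(-20) = 9.53674e-07
  (-)t^(-19) = 1.90735e-06
  (+)t^(-18) = 3.8147e-06
  (-)t^(-17) = 7.62939e-06
  (+)t^(-16) = 1.52588e-05
  (-)t^(-15) = 3.05176e-05
  (+)t^(-14) = 6.10352e-05
  (+)t^(-12) = 0.000244141
Sum = (7.27596e-12) + (1.45519e-11) + (2.91038e-11) + (5.82077e-11) + (1.16415e-10) + (2.32831e-10) + (4.65661e-10) + (9.31323e-10) + (1.86265e-09) + (3.72529e-09) + (7.45058e-09) + (1.49012e-08) + (2.98023e-08) + (5.96046e-08) + (1.19209e-07) + (2.38419e-07) + (4.76837e-07) + (9.53674e-07) + (1.90735e-06) + (3.8147e-06) + (7.62939e-06) + (1.52588e-05) + (3.05176e-05) + (6.10352e-05) + (0.000244141)
= 0.0003662109302
Rounded to 6 significant figures: 0.000366211

0.000366211


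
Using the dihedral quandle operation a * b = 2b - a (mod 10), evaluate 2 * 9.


2 * 9 = 2*9 - 2 mod 10
= 18 - 2 mod 10
= 16 mod 10 = 6

6


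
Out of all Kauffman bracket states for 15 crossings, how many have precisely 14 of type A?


We choose which 14 of 15 crossings get A-smoothings.
C(15, 14) = 15! / (14! * 1!)
= 15

15


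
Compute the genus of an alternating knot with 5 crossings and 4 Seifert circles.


For alternating knots, g = (c - s + 1)/2.
= (5 - 4 + 1)/2
= 2/2 = 1

1


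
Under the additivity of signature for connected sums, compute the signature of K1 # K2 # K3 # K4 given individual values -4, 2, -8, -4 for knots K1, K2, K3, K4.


The signature is additive under connected sum.
signature(K1 # K2 # K3 # K4) = (-4) + (2) + (-8) + (-4)
= -14

-14


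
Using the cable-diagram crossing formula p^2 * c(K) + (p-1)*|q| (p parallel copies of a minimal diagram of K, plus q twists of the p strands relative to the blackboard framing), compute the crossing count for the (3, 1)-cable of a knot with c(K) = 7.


Step 1: Each of the c(K) crossings of the companion diagram becomes p*p = p^2 crossings among the p parallel strands, and each of the |q| twists s_1 s_2 ... s_(p-1) adds (p-1) crossings.
  Crossings = p^2 * c(K) + (p-1)*|q|
Step 2: = 3^2 * 7 + (3-1)*1
Step 3: = 9*7 + 2*1
Step 4: = 63 + 2 = 65

65


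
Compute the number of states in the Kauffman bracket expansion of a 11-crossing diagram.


Each crossing contributes 2 choices (A-smoothing or B-smoothing).
Total states = 2^11 = 2048

2048


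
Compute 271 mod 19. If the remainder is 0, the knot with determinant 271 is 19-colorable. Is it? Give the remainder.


Step 1: A knot is p-colorable if and only if p divides its determinant.
Step 2: Compute 271 mod 19.
271 = 14 * 19 + 5
Step 3: 271 mod 19 = 5
Step 4: The knot is 19-colorable: no

5


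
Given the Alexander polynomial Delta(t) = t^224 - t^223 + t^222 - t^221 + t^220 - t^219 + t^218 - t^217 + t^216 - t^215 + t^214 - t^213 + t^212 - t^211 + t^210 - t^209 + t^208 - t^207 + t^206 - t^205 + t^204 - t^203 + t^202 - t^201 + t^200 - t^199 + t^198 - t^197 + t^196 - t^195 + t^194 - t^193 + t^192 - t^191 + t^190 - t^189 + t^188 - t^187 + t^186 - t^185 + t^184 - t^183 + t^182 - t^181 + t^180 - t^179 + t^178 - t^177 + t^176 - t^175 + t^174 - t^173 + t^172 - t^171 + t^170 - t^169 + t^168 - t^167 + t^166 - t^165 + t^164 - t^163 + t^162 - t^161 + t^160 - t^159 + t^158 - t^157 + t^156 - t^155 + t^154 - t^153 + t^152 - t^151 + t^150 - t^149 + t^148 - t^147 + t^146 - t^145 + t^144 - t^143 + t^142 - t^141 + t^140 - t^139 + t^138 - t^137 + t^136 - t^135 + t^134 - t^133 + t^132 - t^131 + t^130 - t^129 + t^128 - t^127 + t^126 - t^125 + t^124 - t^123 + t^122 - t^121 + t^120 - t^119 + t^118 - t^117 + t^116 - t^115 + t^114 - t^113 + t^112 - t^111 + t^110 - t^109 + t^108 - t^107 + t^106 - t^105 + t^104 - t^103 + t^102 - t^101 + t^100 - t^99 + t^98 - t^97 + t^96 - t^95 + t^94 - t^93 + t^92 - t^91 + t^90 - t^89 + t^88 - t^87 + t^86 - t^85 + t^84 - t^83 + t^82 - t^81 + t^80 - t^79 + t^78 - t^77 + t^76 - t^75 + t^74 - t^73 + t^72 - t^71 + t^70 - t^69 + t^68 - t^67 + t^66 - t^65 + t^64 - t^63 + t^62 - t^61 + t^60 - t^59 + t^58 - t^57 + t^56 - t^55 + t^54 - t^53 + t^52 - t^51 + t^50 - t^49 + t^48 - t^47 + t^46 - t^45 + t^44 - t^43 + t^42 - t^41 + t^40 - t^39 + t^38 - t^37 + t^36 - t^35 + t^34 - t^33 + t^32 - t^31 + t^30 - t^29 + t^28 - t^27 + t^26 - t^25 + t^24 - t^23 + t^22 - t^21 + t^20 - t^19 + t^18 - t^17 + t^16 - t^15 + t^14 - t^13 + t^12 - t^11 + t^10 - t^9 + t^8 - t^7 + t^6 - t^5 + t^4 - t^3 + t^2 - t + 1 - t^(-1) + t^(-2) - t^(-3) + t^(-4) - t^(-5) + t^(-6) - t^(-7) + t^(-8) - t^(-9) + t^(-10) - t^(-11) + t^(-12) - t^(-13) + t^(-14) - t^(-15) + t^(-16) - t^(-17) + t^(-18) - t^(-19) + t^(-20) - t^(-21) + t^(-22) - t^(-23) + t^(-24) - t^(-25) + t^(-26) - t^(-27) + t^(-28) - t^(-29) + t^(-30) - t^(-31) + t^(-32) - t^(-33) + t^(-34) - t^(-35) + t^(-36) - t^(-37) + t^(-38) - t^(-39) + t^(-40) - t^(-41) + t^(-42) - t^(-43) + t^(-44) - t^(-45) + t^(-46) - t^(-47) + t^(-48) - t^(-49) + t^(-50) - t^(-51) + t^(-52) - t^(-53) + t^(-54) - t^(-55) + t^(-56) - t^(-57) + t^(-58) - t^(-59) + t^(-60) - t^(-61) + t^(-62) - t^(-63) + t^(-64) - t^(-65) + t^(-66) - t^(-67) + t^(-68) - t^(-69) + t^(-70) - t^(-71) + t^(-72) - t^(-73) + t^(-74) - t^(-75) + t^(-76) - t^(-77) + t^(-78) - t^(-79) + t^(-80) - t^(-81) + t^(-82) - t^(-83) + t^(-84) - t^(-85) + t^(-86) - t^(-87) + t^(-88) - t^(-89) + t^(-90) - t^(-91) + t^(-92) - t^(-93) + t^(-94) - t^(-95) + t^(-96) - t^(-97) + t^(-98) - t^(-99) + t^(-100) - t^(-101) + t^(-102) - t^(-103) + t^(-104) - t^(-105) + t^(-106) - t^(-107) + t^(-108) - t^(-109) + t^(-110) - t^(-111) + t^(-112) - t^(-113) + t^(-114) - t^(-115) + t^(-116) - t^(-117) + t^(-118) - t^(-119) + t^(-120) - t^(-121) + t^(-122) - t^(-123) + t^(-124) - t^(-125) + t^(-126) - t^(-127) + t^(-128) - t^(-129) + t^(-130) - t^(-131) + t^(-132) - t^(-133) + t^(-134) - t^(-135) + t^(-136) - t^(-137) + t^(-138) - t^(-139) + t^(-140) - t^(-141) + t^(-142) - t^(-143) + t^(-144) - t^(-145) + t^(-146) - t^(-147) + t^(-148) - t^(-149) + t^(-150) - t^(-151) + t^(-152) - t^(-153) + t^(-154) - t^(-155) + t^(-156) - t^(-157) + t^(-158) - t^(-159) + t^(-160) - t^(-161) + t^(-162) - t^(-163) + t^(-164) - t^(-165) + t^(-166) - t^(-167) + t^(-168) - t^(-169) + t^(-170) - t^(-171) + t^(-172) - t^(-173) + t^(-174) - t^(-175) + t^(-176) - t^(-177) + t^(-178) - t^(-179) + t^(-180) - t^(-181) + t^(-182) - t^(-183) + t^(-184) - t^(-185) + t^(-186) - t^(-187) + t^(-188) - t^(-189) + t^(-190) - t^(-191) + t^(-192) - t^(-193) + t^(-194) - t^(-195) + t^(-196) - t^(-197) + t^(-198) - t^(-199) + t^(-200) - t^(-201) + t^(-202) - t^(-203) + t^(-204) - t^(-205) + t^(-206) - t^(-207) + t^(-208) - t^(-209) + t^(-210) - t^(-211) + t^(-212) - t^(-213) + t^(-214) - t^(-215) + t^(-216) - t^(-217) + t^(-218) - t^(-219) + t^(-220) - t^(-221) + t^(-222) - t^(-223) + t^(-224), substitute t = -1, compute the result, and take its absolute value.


Step 1: The polynomial has 449 terms with alternating signs, exponents from 224 down to -224.
Step 2: Substitute t = -1. The i-th term has coefficient (-1)^i and exponent (m-i),
  so its value is (-1)^i * (-1)^(m-i) = (-1)^m = 1 for every i.
Step 3: All 449 terms equal 1, so Delta(-1) = 449 * (1) = 449
Step 4: |Delta(-1)| = 449

449


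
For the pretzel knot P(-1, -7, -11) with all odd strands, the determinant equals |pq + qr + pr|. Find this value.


Step 1: Compute pq + qr + pr.
pq = (-1)*(-7) = 7
qr = (-7)*(-11) = 77
pr = (-1)*(-11) = 11
pq + qr + pr = 7 + 77 + 11 = 95
Step 2: Take absolute value.
det(P(-1,-7,-11)) = |95| = 95

95


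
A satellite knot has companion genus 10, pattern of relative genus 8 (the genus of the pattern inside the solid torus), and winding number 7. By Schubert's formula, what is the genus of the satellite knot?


Schubert: g(satellite) = g_rel(pattern) + |winding| * g(companion),
where g_rel(pattern) is the genus of the pattern relative to the solid torus.
= 8 + 7 * 10
= 8 + 70 = 78

78


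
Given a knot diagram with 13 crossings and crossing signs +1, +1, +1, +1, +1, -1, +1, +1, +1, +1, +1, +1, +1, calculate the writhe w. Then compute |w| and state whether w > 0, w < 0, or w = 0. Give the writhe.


Step 1: Count positive crossings (+1).
Positive crossings: 12
Step 2: Count negative crossings (-1).
Negative crossings: 1
Step 3: Writhe = (positive) - (negative)
w = 12 - 1 = 11
Step 4: |w| = 11, and w is positive

11


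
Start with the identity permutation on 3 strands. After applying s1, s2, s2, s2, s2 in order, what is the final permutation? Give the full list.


Starting with identity [1, 2, 3].
Apply generators in sequence:
  After s1: [2, 1, 3]
  After s2: [2, 3, 1]
  After s2: [2, 1, 3]
  After s2: [2, 3, 1]
  After s2: [2, 1, 3]
Final permutation: [2, 1, 3]

[2, 1, 3]


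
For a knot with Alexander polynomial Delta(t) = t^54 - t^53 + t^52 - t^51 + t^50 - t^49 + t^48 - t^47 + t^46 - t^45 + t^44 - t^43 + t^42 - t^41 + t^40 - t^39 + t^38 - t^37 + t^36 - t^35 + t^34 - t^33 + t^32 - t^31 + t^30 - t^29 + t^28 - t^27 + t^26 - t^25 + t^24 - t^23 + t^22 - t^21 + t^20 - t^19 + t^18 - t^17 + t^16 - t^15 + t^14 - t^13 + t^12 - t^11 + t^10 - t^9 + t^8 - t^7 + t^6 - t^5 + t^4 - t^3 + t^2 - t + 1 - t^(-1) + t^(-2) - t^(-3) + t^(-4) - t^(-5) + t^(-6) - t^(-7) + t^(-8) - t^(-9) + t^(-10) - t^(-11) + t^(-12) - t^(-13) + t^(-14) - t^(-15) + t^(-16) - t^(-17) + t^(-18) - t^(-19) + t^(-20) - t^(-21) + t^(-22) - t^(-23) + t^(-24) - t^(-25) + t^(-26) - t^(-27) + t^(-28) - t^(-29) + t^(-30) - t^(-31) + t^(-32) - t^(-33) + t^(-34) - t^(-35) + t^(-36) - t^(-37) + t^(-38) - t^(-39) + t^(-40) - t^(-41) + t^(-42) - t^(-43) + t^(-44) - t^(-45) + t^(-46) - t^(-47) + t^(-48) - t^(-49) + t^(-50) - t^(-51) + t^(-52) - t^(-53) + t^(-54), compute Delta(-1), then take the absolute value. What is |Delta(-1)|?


Step 1: The polynomial has 109 terms with alternating signs, exponents from 54 down to -54.
Step 2: Substitute t = -1. The i-th term has coefficient (-1)^i and exponent (m-i),
  so its value is (-1)^i * (-1)^(m-i) = (-1)^m = 1 for every i.
Step 3: All 109 terms equal 1, so Delta(-1) = 109 * (1) = 109
Step 4: |Delta(-1)| = 109

109


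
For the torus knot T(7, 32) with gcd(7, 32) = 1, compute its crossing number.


For a torus knot T(p, q) with gcd(p,q)=1,
the crossing number is min(p*(q-1), q*(p-1)).
p*(q-1) = 7*31 = 217
q*(p-1) = 32*6 = 192
min(217, 192) = 192

192


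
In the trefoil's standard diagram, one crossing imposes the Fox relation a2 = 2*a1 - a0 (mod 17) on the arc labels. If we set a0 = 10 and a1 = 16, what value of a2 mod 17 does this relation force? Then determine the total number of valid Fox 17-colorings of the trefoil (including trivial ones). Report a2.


Step 1: Apply the given crossing relation 2*a1 - a0 - a2 = 0 (mod 17).
  a2 = 2*a1 - a0 mod 17
  a2 = 2*16 - 10 mod 17
  a2 = 32 - 10 mod 17
  a2 = 22 mod 17 = 5
Step 2: The trefoil has determinant 3.
  Number of Fox p-colorings (p prime) is p^2 if p = 3, else p.
  Since 17 does not divide 3, only trivial (constant) colorings exist.
  (So the trial a0 = 10, a1 = 16 with a0 != a1 does NOT extend to a valid coloring of the whole trefoil: the other two crossing relations require 3*(a1 - a0) = 0 (mod 17), which fails.)
  Total colorings = 17
Step 3: a2 = 5, total Fox 17-colorings = 17

5


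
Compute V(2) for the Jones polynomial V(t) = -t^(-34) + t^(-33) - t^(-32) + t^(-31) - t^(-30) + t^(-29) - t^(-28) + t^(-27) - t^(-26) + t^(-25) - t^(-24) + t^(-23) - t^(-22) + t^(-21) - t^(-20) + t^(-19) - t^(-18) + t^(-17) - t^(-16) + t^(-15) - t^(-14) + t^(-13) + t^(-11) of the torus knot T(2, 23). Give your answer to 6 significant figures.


Substituting t = 2 into V(t) = -t^(-34) + t^(-33) - t^(-32) + t^(-31) - t^(-30) + t^(-29) - t^(-28) + t^(-27) - t^(-26) + t^(-25) - t^(-24) + t^(-23) - t^(-22) + t^(-21) - t^(-20) + t^(-19) - t^(-18) + t^(-17) - t^(-16) + t^(-15) - t^(-14) + t^(-13) + t^(-11):
  (-)t^(-34) = -5.82077e-11
  (+)t^(-33) = 1.16415e-10
  (-)t^(-32) = -2.32831e-10
  (+)t^(-31) = 4.65661e-10
  (-)t^(-30) = -9.31323e-10
  (+)t^(-29) = 1.86265e-09
  (-)t^(-28) = -3.72529e-09
  (+)t^(-27) = 7.45058e-09
  (-)t^(-26) = -1.49012e-08
  (+)t^(-25) = 2.98023e-08
  (-)t^(-24) = -5.96046e-08
  (+)t^(-23) = 1.19209e-07
  (-)t^(-22) = -2.38419e-07
  (+)t^(-21) = 4.76837e-07
  (-)t^(-20) = -9.53674e-07
  (+)t^(-19) = 1.90735e-06
  (-)t^(-18) = -3.8147e-06
  (+)t^(-17) = 7.62939e-06
  (-)t^(-16) = -1.52588e-05
  (+)t^(-15) = 3.05176e-05
  (-)t^(-14) = -6.10352e-05
  (+)t^(-13) = 0.00012207
  (+)t^(-11) = 0.000488281
Sum = (-5.82077e-11) + (1.16415e-10) + (-2.32831e-10) + (4.65661e-10) + (-9.31323e-10) + (1.86265e-09) + (-3.72529e-09) + (7.45058e-09) + (-1.49012e-08) + (2.98023e-08) + (-5.96046e-08) + (1.19209e-07) + (-2.38419e-07) + (4.76837e-07) + (-9.53674e-07) + (1.90735e-06) + (-3.8147e-06) + (7.62939e-06) + (-1.52588e-05) + (3.05176e-05) + (-6.10352e-05) + (0.00012207) + (0.000488281)
= 0.0005696614389
Rounded to 6 significant figures: 0.000569661

0.000569661


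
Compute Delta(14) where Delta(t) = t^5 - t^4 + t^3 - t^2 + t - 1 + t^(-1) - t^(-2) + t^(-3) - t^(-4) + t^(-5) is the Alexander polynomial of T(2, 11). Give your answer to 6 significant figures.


Substituting t = 14 into Delta(t) = t^5 - t^4 + t^3 - t^2 + t - 1 + t^(-1) - t^(-2) + t^(-3) - t^(-4) + t^(-5):
Term values: (537824) + (-38416) + (2744) + (-196) + (14) + (-1) + (0.0714286) + (-0.00510204) + (0.000364431) + (-2.60308e-05) + (1.85934e-06)
Sum = 501969.0667
Rounded to 6 significant figures: 501969

501969


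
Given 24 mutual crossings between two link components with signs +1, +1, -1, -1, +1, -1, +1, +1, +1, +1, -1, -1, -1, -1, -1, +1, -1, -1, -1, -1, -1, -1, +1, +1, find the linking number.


Step 1: Count positive crossings: 10
Step 2: Count negative crossings: 14
Step 3: Sum of signs = 10 - 14 = -4
Step 4: Linking number = sum/2 = -4/2 = -2

-2


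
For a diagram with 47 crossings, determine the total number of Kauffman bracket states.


Each crossing contributes 2 choices (A-smoothing or B-smoothing).
Total states = 2^47 = 140737488355328

140737488355328


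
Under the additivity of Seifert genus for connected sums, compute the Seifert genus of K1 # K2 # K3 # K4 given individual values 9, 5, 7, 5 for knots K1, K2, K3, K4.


The Seifert genus is additive under connected sum.
Seifert genus(K1 # K2 # K3 # K4) = (9) + (5) + (7) + (5)
= 26

26


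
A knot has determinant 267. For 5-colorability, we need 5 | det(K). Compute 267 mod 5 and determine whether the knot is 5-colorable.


Step 1: A knot is p-colorable if and only if p divides its determinant.
Step 2: Compute 267 mod 5.
267 = 53 * 5 + 2
Step 3: 267 mod 5 = 2
Step 4: The knot is 5-colorable: no

2


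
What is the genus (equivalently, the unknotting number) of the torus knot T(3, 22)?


For a torus knot T(p,q), both the unknotting number and genus equal (p-1)(q-1)/2.
= (3-1)(22-1)/2
= 2*21/2
= 42/2 = 21

21


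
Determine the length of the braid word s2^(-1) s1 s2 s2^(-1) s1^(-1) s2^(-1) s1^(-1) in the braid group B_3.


The word length counts the number of generators (including inverses).
Listing each generator: s2^(-1), s1, s2, s2^(-1), s1^(-1), s2^(-1), s1^(-1)
There are 7 generators in this braid word.

7


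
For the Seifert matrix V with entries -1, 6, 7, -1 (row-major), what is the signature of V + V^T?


Step 1: V + V^T = [[-2, 13], [13, -2]]
Step 2: trace = -4, det = -165
Step 3: Discriminant = (-4)^2 - 4*(-165) = 676
Step 4: Eigenvalues: 11, -15
Step 5: Signature = (# positive eigenvalues) - (# negative eigenvalues) = 0

0


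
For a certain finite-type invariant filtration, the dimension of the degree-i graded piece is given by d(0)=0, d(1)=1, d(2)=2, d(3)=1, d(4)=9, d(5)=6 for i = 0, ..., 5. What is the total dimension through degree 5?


Total dimension = d(0) + d(1) + ... + d(5)
= 0 + 1 + 2 + 1 + 9 + 6
= 19

19


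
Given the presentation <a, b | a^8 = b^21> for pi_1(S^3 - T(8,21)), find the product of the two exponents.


The relation is a^8 = b^21.
Product of exponents = 8 * 21
= 168

168


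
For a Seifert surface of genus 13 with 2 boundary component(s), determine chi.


chi = 2 - 2g - b
= 2 - 2*13 - 2
= 2 - 26 - 2 = -26

-26


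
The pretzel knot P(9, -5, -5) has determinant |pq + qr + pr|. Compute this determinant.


Step 1: Compute pq + qr + pr.
pq = 9*(-5) = -45
qr = (-5)*(-5) = 25
pr = 9*(-5) = -45
pq + qr + pr = -45 + 25 + (-45) = -65
Step 2: Take absolute value.
det(P(9,-5,-5)) = |-65| = 65

65


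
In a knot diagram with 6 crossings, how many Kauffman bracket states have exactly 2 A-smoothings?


We choose which 2 of 6 crossings get A-smoothings.
C(6, 2) = 6! / (2! * 4!)
= 15

15


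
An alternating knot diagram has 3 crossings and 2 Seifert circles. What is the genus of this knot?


For alternating knots, g = (c - s + 1)/2.
= (3 - 2 + 1)/2
= 2/2 = 1

1


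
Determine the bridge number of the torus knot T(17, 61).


The bridge number of T(p,q) is min(p,q).
min(17, 61) = 17

17


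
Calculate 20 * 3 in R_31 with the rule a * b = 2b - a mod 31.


20 * 3 = 2*3 - 20 mod 31
= 6 - 20 mod 31
= -14 mod 31 = 17

17


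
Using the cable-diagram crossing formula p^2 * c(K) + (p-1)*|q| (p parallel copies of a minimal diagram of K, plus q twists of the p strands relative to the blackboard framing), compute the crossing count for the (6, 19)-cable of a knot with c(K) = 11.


Step 1: Each of the c(K) crossings of the companion diagram becomes p*p = p^2 crossings among the p parallel strands, and each of the |q| twists s_1 s_2 ... s_(p-1) adds (p-1) crossings.
  Crossings = p^2 * c(K) + (p-1)*|q|
Step 2: = 6^2 * 11 + (6-1)*19
Step 3: = 36*11 + 5*19
Step 4: = 396 + 95 = 491

491


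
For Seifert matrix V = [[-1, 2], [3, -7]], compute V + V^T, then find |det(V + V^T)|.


Step 1: Form V + V^T where V = [[-1, 2], [3, -7]]
  V^T = [[-1, 3], [2, -7]]
  V + V^T = [[-2, 5], [5, -14]]
Step 2: det(V + V^T) = (-2)*(-14) - 5*5
  = 28 - 25 = 3
Step 3: Knot determinant = |det(V + V^T)| = |3| = 3

3


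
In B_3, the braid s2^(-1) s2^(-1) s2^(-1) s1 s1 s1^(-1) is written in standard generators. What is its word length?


The word length counts the number of generators (including inverses).
Listing each generator: s2^(-1), s2^(-1), s2^(-1), s1, s1, s1^(-1)
There are 6 generators in this braid word.

6


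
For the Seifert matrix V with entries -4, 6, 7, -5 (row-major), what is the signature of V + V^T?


Step 1: V + V^T = [[-8, 13], [13, -10]]
Step 2: trace = -18, det = -89
Step 3: Discriminant = (-18)^2 - 4*(-89) = 680
Step 4: Eigenvalues: 4.0384, -22.0384
Step 5: Signature = (# positive eigenvalues) - (# negative eigenvalues) = 0

0


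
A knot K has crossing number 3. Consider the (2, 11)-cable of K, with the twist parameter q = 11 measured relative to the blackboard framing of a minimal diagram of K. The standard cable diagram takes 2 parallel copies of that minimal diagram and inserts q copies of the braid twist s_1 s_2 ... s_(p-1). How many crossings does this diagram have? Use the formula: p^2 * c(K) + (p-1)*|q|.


Step 1: Each of the c(K) crossings of the companion diagram becomes p*p = p^2 crossings among the p parallel strands, and each of the |q| twists s_1 s_2 ... s_(p-1) adds (p-1) crossings.
  Crossings = p^2 * c(K) + (p-1)*|q|
Step 2: = 2^2 * 3 + (2-1)*11
Step 3: = 4*3 + 1*11
Step 4: = 12 + 11 = 23

23


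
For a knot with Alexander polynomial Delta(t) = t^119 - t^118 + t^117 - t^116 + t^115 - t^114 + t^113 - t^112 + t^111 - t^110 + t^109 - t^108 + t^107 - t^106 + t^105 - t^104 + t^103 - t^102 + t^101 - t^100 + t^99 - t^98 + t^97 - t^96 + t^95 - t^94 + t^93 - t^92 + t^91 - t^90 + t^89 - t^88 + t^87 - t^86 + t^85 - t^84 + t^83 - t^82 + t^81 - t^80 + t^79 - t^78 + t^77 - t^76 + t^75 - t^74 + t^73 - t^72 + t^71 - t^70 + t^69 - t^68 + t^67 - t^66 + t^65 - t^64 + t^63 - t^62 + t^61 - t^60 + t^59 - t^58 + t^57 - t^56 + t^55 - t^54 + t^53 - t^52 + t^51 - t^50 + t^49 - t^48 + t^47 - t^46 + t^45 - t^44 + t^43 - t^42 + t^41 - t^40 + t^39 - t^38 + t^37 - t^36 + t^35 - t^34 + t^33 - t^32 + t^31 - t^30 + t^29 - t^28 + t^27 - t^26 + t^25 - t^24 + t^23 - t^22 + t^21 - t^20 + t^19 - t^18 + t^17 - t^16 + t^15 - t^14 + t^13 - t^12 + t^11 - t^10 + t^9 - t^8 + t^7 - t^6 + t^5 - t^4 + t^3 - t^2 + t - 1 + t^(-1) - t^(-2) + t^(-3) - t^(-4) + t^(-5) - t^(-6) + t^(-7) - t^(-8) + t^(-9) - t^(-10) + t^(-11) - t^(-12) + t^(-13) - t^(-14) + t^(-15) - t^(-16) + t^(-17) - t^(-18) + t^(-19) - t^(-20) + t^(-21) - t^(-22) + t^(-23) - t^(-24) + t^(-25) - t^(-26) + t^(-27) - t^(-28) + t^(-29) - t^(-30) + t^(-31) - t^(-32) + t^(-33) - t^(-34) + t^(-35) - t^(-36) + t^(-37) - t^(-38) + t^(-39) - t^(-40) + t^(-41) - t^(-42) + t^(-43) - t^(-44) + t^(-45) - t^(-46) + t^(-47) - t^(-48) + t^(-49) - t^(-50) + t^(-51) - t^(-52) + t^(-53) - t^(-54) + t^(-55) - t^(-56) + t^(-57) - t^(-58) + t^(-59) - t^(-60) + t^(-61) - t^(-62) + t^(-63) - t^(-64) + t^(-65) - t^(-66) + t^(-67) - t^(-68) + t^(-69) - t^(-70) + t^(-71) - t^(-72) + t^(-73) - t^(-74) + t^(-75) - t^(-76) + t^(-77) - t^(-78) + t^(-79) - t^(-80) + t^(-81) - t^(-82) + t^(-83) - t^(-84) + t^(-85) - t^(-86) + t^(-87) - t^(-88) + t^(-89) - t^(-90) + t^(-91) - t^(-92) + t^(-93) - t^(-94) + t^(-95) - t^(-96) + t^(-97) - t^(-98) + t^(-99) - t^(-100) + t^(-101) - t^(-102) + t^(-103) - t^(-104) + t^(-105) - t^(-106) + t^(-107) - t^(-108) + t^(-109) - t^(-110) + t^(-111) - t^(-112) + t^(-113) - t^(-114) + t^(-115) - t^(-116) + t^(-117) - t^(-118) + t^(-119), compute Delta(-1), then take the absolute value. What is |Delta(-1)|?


Step 1: The polynomial has 239 terms with alternating signs, exponents from 119 down to -119.
Step 2: Substitute t = -1. The i-th term has coefficient (-1)^i and exponent (m-i),
  so its value is (-1)^i * (-1)^(m-i) = (-1)^m = -1 for every i.
Step 3: All 239 terms equal -1, so Delta(-1) = 239 * (-1) = -239
Step 4: |Delta(-1)| = 239

239


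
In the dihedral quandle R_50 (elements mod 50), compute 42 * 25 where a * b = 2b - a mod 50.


42 * 25 = 2*25 - 42 mod 50
= 50 - 42 mod 50
= 8 mod 50 = 8

8


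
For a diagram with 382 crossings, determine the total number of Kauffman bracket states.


Each crossing contributes 2 choices (A-smoothing or B-smoothing).
Total states = 2^382 = 9850501549098619803069760025035903451269934817616361666987073351061430442874302652853566563721228910201656997576704

9850501549098619803069760025035903451269934817616361666987073351061430442874302652853566563721228910201656997576704


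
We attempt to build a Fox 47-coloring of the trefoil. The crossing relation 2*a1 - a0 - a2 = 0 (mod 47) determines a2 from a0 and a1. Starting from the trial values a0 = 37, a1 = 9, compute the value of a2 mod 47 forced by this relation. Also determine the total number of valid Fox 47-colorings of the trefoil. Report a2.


Step 1: Apply the given crossing relation 2*a1 - a0 - a2 = 0 (mod 47).
  a2 = 2*a1 - a0 mod 47
  a2 = 2*9 - 37 mod 47
  a2 = 18 - 37 mod 47
  a2 = -19 mod 47 = 28
Step 2: The trefoil has determinant 3.
  Number of Fox p-colorings (p prime) is p^2 if p = 3, else p.
  Since 47 does not divide 3, only trivial (constant) colorings exist.
  (So the trial a0 = 37, a1 = 9 with a0 != a1 does NOT extend to a valid coloring of the whole trefoil: the other two crossing relations require 3*(a1 - a0) = 0 (mod 47), which fails.)
  Total colorings = 47
Step 3: a2 = 28, total Fox 47-colorings = 47

28


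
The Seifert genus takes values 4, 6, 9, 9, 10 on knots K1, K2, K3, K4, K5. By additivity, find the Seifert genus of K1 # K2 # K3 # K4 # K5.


The Seifert genus is additive under connected sum.
Seifert genus(K1 # K2 # K3 # K4 # K5) = (4) + (6) + (9) + (9) + (10)
= 38

38


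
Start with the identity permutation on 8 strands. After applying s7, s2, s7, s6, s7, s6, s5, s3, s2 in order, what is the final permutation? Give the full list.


Starting with identity [1, 2, 3, 4, 5, 6, 7, 8].
Apply generators in sequence:
  After s7: [1, 2, 3, 4, 5, 6, 8, 7]
  After s2: [1, 3, 2, 4, 5, 6, 8, 7]
  After s7: [1, 3, 2, 4, 5, 6, 7, 8]
  After s6: [1, 3, 2, 4, 5, 7, 6, 8]
  After s7: [1, 3, 2, 4, 5, 7, 8, 6]
  After s6: [1, 3, 2, 4, 5, 8, 7, 6]
  After s5: [1, 3, 2, 4, 8, 5, 7, 6]
  After s3: [1, 3, 4, 2, 8, 5, 7, 6]
  After s2: [1, 4, 3, 2, 8, 5, 7, 6]
Final permutation: [1, 4, 3, 2, 8, 5, 7, 6]

[1, 4, 3, 2, 8, 5, 7, 6]


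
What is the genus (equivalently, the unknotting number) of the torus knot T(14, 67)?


For a torus knot T(p,q), both the unknotting number and genus equal (p-1)(q-1)/2.
= (14-1)(67-1)/2
= 13*66/2
= 858/2 = 429

429


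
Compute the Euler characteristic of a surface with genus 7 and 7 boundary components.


chi = 2 - 2g - b
= 2 - 2*7 - 7
= 2 - 14 - 7 = -19

-19


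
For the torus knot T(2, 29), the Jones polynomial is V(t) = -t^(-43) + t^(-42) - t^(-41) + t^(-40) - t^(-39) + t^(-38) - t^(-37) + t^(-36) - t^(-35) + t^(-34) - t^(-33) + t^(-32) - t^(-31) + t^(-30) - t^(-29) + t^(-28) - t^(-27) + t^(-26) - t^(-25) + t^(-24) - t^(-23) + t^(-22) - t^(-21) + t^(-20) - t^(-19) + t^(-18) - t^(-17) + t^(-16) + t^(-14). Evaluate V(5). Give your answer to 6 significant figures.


Substituting t = 5 into V(t) = -t^(-43) + t^(-42) - t^(-41) + t^(-40) - t^(-39) + t^(-38) - t^(-37) + t^(-36) - t^(-35) + t^(-34) - t^(-33) + t^(-32) - t^(-31) + t^(-30) - t^(-29) + t^(-28) - t^(-27) + t^(-26) - t^(-25) + t^(-24) - t^(-23) + t^(-22) - t^(-21) + t^(-20) - t^(-19) + t^(-18) - t^(-17) + t^(-16) + t^(-14):
  (-)t^(-43) = -8.79609e-31
  (+)t^(-42) = 4.39805e-30
  (-)t^(-41) = -2.19902e-29
  (+)t^(-40) = 1.09951e-28
  (-)t^(-39) = -5.49756e-28
  (+)t^(-38) = 2.74878e-27
  (-)t^(-37) = -1.37439e-26
  (+)t^(-36) = 6.87195e-26
  (-)t^(-35) = -3.43597e-25
  (+)t^(-34) = 1.71799e-24
  (-)t^(-33) = -8.58993e-24
  (+)t^(-32) = 4.29497e-23
  (-)t^(-31) = -2.14748e-22
  (+)t^(-30) = 1.07374e-21
  (-)t^(-29) = -5.36871e-21
  (+)t^(-28) = 2.68435e-20
  (-)t^(-27) = -1.34218e-19
  (+)t^(-26) = 6.71089e-19
  (-)t^(-25) = -3.35544e-18
  (+)t^(-24) = 1.67772e-17
  (-)t^(-23) = -8.38861e-17
  (+)t^(-22) = 4.1943e-16
  (-)t^(-21) = -2.09715e-15
  (+)t^(-20) = 1.04858e-14
  (-)t^(-19) = -5.24288e-14
  (+)t^(-18) = 2.62144e-13
  (-)t^(-17) = -1.31072e-12
  (+)t^(-16) = 6.5536e-12
  (+)t^(-14) = 1.6384e-10
Sum = (-8.79609e-31) + (4.39805e-30) + (-2.19902e-29) + (1.09951e-28) + (-5.49756e-28) + (2.74878e-27) + (-1.37439e-26) + (6.87195e-26) + (-3.43597e-25) + (1.71799e-24) + (-8.58993e-24) + (4.29497e-23) + (-2.14748e-22) + (1.07374e-21) + (-5.36871e-21) + (2.68435e-20) + (-1.34218e-19) + (6.71089e-19) + (-3.35544e-18) + (1.67772e-17) + (-8.38861e-17) + (4.1943e-16) + (-2.09715e-15) + (1.04858e-14) + (-5.24288e-14) + (2.62144e-13) + (-1.31072e-12) + (6.5536e-12) + (1.6384e-10)
= 1.693013333e-10
Rounded to 6 significant figures: 1.69301e-10

1.69301e-10
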